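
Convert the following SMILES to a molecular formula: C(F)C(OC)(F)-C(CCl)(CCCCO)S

C9H17ClF2O2S

Heavy atoms from the SMILES: 9 C, 1 Cl, 2 F, 2 O, 1 S.
Implicit hydrogens by atom environment:
  6 × C: 2 H each → 12
  2 × C: no H
  2 × F: no H
  1 × C: 3 H
  1 × Cl: no H
  1 × O: 1 H
  1 × O: no H
  1 × S: 1 H
  Total hydrogens = 17.
Molecular formula: C9H17ClF2O2S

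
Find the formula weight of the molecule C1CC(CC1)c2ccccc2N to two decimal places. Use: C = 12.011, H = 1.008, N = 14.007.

161.25

Molecular formula: C11H15N.
M = 11×12.011 + 15×1.008 + 1×14.007 = 161.25 g/mol.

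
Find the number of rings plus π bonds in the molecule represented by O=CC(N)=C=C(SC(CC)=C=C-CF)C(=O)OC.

6

Molecular formula from the SMILES: C12H14FNO3S.
DoU = (2C + 2 + N − H − X)/2 = (2·12 + 2 + 1 − 14 − 1)/2 = 12/2 = 6.
(Structurally: 0 ring(s) + 6 π bond(s) = 6.)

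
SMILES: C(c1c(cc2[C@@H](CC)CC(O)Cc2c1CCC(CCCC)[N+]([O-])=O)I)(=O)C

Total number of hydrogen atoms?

30

Hydrogens are implicit in SMILES; fill each atom to its normal valence:
  8 × C: 2 H each → 16
  5 × C (aromatic): no H
  3 × C: 3 H each → 9
  3 × C: 1 H each → 3
  2 × O: no H
  1 × C (aromatic): 1 H
  1 × C: no H
  1 × I: no H
  1 × N (charge +1): no H
  1 × O: 1 H
  1 × O (charge -1): no H
  Total hydrogens = 30.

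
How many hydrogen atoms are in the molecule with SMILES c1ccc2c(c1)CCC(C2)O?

12

Hydrogens are implicit in SMILES; fill each atom to its normal valence:
  4 × C (aromatic): 1 H each → 4
  3 × C: 2 H each → 6
  2 × C (aromatic): no H
  1 × C: 1 H
  1 × O: 1 H
  Total hydrogens = 12.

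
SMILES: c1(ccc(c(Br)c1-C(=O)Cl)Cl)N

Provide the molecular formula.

Heavy atoms from the SMILES: 1 Br, 7 C, 2 Cl, 1 N, 1 O.
Implicit hydrogens by atom environment:
  4 × C (aromatic): no H
  2 × C (aromatic): 1 H each → 2
  2 × Cl: no H
  1 × Br: no H
  1 × C: no H
  1 × N: 2 H
  1 × O: no H
  Total hydrogens = 4.
Molecular formula: C7H4BrCl2NO

C7H4BrCl2NO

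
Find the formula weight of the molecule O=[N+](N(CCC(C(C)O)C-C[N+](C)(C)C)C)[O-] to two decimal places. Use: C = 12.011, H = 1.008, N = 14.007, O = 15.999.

248.35

Molecular formula: C11H26N3O3+.
M = 11×12.011 + 26×1.008 + 3×14.007 + 3×15.999 = 248.35 g/mol.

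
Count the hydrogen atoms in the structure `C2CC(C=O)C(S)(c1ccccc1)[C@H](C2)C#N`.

Hydrogens are implicit in SMILES; fill each atom to its normal valence:
  5 × C (aromatic): 1 H each → 5
  3 × C: 2 H each → 6
  3 × C: 1 H each → 3
  2 × C: no H
  1 × C (aromatic): no H
  1 × N: no H
  1 × O: no H
  1 × S: 1 H
  Total hydrogens = 15.

15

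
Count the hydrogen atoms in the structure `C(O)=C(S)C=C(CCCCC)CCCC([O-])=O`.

21

Hydrogens are implicit in SMILES; fill each atom to its normal valence:
  7 × C: 2 H each → 14
  3 × C: no H
  2 × C: 1 H each → 2
  1 × C: 3 H
  1 × O: 1 H
  1 × O: no H
  1 × O (charge -1): no H
  1 × S: 1 H
  Total hydrogens = 21.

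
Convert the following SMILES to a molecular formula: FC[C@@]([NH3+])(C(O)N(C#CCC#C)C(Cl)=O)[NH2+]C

Heavy atoms from the SMILES: 10 C, 1 Cl, 1 F, 3 N, 2 O.
Implicit hydrogens by atom environment:
  5 × C: no H
  2 × C: 2 H each → 4
  2 × C: 1 H each → 2
  1 × C: 3 H
  1 × Cl: no H
  1 × F: no H
  1 × N (charge +1): 3 H
  1 × N (charge +1): 2 H
  1 × N: no H
  1 × O: 1 H
  1 × O: no H
  Total hydrogens = 15.
Net charge +2.
Molecular formula: [C10H15ClFN3O2]2+

[C10H15ClFN3O2]2+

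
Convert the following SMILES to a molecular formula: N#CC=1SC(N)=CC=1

Heavy atoms from the SMILES: 5 C, 2 N, 1 S.
Implicit hydrogens by atom environment:
  2 × C (aromatic): 1 H each → 2
  2 × C (aromatic): no H
  1 × C: no H
  1 × N: 2 H
  1 × N: no H
  1 × S (aromatic): no H
  Total hydrogens = 4.
Molecular formula: C5H4N2S

C5H4N2S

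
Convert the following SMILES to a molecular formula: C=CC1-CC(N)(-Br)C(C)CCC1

C10H18BrN

Heavy atoms from the SMILES: 1 Br, 10 C, 1 N.
Implicit hydrogens by atom environment:
  5 × C: 2 H each → 10
  3 × C: 1 H each → 3
  1 × Br: no H
  1 × C: 3 H
  1 × C: no H
  1 × N: 2 H
  Total hydrogens = 18.
Molecular formula: C10H18BrN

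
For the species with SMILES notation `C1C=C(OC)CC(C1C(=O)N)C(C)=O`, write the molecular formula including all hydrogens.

Heavy atoms from the SMILES: 10 C, 1 N, 3 O.
Implicit hydrogens by atom environment:
  3 × C: 1 H each → 3
  3 × C: no H
  3 × O: no H
  2 × C: 3 H each → 6
  2 × C: 2 H each → 4
  1 × N: 2 H
  Total hydrogens = 15.
Molecular formula: C10H15NO3

C10H15NO3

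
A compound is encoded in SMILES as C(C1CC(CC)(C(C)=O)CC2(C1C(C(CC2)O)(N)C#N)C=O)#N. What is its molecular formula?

Heavy atoms from the SMILES: 17 C, 3 N, 3 O.
Implicit hydrogens by atom environment:
  6 × C: no H
  5 × C: 2 H each → 10
  4 × C: 1 H each → 4
  2 × C: 3 H each → 6
  2 × N: no H
  2 × O: no H
  1 × N: 2 H
  1 × O: 1 H
  Total hydrogens = 23.
Molecular formula: C17H23N3O3

C17H23N3O3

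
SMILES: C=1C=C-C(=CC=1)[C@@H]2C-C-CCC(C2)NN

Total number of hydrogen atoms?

20

Hydrogens are implicit in SMILES; fill each atom to its normal valence:
  5 × C: 2 H each → 10
  5 × C (aromatic): 1 H each → 5
  2 × C: 1 H each → 2
  1 × C (aromatic): no H
  1 × N: 2 H
  1 × N: 1 H
  Total hydrogens = 20.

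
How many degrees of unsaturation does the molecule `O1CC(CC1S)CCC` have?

1

Molecular formula from the SMILES: C7H14OS.
DoU = (2C + 2 + N − H − X)/2 = (2·7 + 2 + 0 − 14 − 0)/2 = 2/2 = 1.
(Structurally: 1 ring(s) + 0 π bond(s) = 1.)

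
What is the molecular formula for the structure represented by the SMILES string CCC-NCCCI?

Heavy atoms from the SMILES: 6 C, 1 I, 1 N.
Implicit hydrogens by atom environment:
  5 × C: 2 H each → 10
  1 × C: 3 H
  1 × I: no H
  1 × N: 1 H
  Total hydrogens = 14.
Molecular formula: C6H14IN

C6H14IN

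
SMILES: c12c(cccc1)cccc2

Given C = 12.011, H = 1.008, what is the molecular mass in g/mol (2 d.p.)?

Molecular formula: C10H8.
M = 10×12.011 + 8×1.008 = 128.17 g/mol.

128.17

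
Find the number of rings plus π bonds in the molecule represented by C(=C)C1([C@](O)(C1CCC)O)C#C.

4

Molecular formula from the SMILES: C10H14O2.
DoU = (2C + 2 + N − H − X)/2 = (2·10 + 2 + 0 − 14 − 0)/2 = 8/2 = 4.
(Structurally: 1 ring(s) + 3 π bond(s) = 4.)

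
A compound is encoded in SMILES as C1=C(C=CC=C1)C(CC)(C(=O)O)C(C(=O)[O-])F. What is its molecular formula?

C12H12FO4-

Heavy atoms from the SMILES: 12 C, 1 F, 4 O.
Implicit hydrogens by atom environment:
  5 × C (aromatic): 1 H each → 5
  3 × C: no H
  2 × O: no H
  1 × C: 3 H
  1 × C: 2 H
  1 × C: 1 H
  1 × C (aromatic): no H
  1 × F: no H
  1 × O: 1 H
  1 × O (charge -1): no H
  Total hydrogens = 12.
Net charge -1.
Molecular formula: C12H12FO4-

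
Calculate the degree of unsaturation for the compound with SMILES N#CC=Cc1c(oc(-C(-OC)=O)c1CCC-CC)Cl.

7

Molecular formula from the SMILES: C14H16ClNO3.
DoU = (2C + 2 + N − H − X)/2 = (2·14 + 2 + 1 − 16 − 1)/2 = 14/2 = 7.
(Structurally: 1 ring(s) + 6 π bond(s) = 7.)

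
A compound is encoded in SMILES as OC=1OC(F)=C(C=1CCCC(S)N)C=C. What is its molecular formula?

Heavy atoms from the SMILES: 10 C, 1 F, 1 N, 2 O, 1 S.
Implicit hydrogens by atom environment:
  4 × C: 2 H each → 8
  4 × C (aromatic): no H
  2 × C: 1 H each → 2
  1 × F: no H
  1 × N: 2 H
  1 × O: 1 H
  1 × O (aromatic): no H
  1 × S: 1 H
  Total hydrogens = 14.
Molecular formula: C10H14FNO2S

C10H14FNO2S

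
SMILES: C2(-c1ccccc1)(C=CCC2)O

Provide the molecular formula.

Heavy atoms from the SMILES: 11 C, 1 O.
Implicit hydrogens by atom environment:
  5 × C (aromatic): 1 H each → 5
  2 × C: 2 H each → 4
  2 × C: 1 H each → 2
  1 × C: no H
  1 × C (aromatic): no H
  1 × O: 1 H
  Total hydrogens = 12.
Molecular formula: C11H12O

C11H12O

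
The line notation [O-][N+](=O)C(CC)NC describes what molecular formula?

C4H10N2O2

Heavy atoms from the SMILES: 4 C, 2 N, 2 O.
Implicit hydrogens by atom environment:
  2 × C: 3 H each → 6
  1 × C: 2 H
  1 × C: 1 H
  1 × N: 1 H
  1 × N (charge +1): no H
  1 × O: no H
  1 × O (charge -1): no H
  Total hydrogens = 10.
Molecular formula: C4H10N2O2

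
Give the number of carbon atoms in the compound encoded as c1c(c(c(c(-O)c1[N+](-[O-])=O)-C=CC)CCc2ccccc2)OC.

18

The symbol for carbon appears 18 times in the SMILES. Lowercase c denotes aromatic carbon and counts toward C.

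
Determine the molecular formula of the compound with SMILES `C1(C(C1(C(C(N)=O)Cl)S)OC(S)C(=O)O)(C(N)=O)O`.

Heavy atoms from the SMILES: 8 C, 1 Cl, 2 N, 6 O, 2 S.
Implicit hydrogens by atom environment:
  5 × C: no H
  4 × O: no H
  3 × C: 1 H each → 3
  2 × N: 2 H each → 4
  2 × O: 1 H each → 2
  2 × S: 1 H each → 2
  1 × Cl: no H
  Total hydrogens = 11.
Molecular formula: C8H11ClN2O6S2

C8H11ClN2O6S2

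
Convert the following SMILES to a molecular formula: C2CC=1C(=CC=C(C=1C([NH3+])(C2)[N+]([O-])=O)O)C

C11H15N2O3+

Heavy atoms from the SMILES: 11 C, 2 N, 3 O.
Implicit hydrogens by atom environment:
  4 × C (aromatic): no H
  3 × C: 2 H each → 6
  2 × C (aromatic): 1 H each → 2
  1 × C: 3 H
  1 × C: no H
  1 × N (charge +1): 3 H
  1 × N (charge +1): no H
  1 × O: 1 H
  1 × O: no H
  1 × O (charge -1): no H
  Total hydrogens = 15.
Net charge +1.
Molecular formula: C11H15N2O3+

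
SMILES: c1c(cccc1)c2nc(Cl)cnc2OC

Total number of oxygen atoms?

The symbol for oxygen appears 1 time in the SMILES.

1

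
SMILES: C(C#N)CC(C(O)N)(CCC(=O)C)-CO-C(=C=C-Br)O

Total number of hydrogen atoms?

Hydrogens are implicit in SMILES; fill each atom to its normal valence:
  5 × C: 2 H each → 10
  5 × C: no H
  2 × C: 1 H each → 2
  2 × O: 1 H each → 2
  2 × O: no H
  1 × Br: no H
  1 × C: 3 H
  1 × N: 2 H
  1 × N: no H
  Total hydrogens = 19.

19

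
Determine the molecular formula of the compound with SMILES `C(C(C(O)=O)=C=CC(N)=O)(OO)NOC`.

Heavy atoms from the SMILES: 7 C, 2 N, 6 O.
Implicit hydrogens by atom environment:
  4 × C: no H
  4 × O: no H
  2 × C: 1 H each → 2
  2 × O: 1 H each → 2
  1 × C: 3 H
  1 × N: 2 H
  1 × N: 1 H
  Total hydrogens = 10.
Molecular formula: C7H10N2O6

C7H10N2O6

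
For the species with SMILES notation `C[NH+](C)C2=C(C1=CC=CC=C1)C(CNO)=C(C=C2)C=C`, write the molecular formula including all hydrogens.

Heavy atoms from the SMILES: 17 C, 2 N, 1 O.
Implicit hydrogens by atom environment:
  7 × C (aromatic): 1 H each → 7
  5 × C (aromatic): no H
  2 × C: 3 H each → 6
  2 × C: 2 H each → 4
  1 × C: 1 H
  1 × N: 1 H
  1 × N (charge +1): 1 H
  1 × O: 1 H
  Total hydrogens = 21.
Net charge +1.
Molecular formula: C17H21N2O+

C17H21N2O+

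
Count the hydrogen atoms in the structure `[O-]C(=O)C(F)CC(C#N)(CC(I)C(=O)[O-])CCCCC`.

17

Hydrogens are implicit in SMILES; fill each atom to its normal valence:
  6 × C: 2 H each → 12
  4 × C: no H
  2 × C: 1 H each → 2
  2 × O: no H
  2 × O (charge -1): no H
  1 × C: 3 H
  1 × F: no H
  1 × I: no H
  1 × N: no H
  Total hydrogens = 17.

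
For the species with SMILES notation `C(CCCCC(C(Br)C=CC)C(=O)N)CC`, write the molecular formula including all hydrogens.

Heavy atoms from the SMILES: 1 Br, 13 C, 1 N, 1 O.
Implicit hydrogens by atom environment:
  6 × C: 2 H each → 12
  4 × C: 1 H each → 4
  2 × C: 3 H each → 6
  1 × Br: no H
  1 × C: no H
  1 × N: 2 H
  1 × O: no H
  Total hydrogens = 24.
Molecular formula: C13H24BrNO

C13H24BrNO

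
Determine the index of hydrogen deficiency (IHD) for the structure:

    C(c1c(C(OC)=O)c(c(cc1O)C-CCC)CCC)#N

7

Molecular formula from the SMILES: C16H21NO3.
DoU = (2C + 2 + N − H − X)/2 = (2·16 + 2 + 1 − 21 − 0)/2 = 14/2 = 7.
(Structurally: 1 ring(s) + 6 π bond(s) = 7.)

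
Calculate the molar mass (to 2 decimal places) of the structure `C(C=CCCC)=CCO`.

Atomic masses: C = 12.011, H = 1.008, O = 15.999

Molecular formula: C8H14O.
M = 8×12.011 + 14×1.008 + 1×15.999 = 126.20 g/mol.

126.20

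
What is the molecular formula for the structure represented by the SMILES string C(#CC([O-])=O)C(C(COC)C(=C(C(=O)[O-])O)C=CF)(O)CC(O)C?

Heavy atoms from the SMILES: 15 C, 1 F, 8 O.
Implicit hydrogens by atom environment:
  7 × C: no H
  4 × C: 1 H each → 4
  3 × O: 1 H each → 3
  3 × O: no H
  2 × C: 3 H each → 6
  2 × C: 2 H each → 4
  2 × O (charge -1): no H
  1 × F: no H
  Total hydrogens = 17.
Net charge -2.
Molecular formula: [C15H17FO8]2-

[C15H17FO8]2-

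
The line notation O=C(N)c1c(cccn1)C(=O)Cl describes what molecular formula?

Heavy atoms from the SMILES: 7 C, 1 Cl, 2 N, 2 O.
Implicit hydrogens by atom environment:
  3 × C (aromatic): 1 H each → 3
  2 × C (aromatic): no H
  2 × C: no H
  2 × O: no H
  1 × Cl: no H
  1 × N: 2 H
  1 × N (aromatic): no H
  Total hydrogens = 5.
Molecular formula: C7H5ClN2O2

C7H5ClN2O2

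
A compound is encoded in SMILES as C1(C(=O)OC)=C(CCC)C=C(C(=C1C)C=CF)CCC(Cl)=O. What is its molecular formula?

Heavy atoms from the SMILES: 17 C, 1 Cl, 1 F, 3 O.
Implicit hydrogens by atom environment:
  5 × C (aromatic): no H
  4 × C: 2 H each → 8
  3 × C: 3 H each → 9
  3 × O: no H
  2 × C: 1 H each → 2
  2 × C: no H
  1 × C (aromatic): 1 H
  1 × Cl: no H
  1 × F: no H
  Total hydrogens = 20.
Molecular formula: C17H20ClFO3

C17H20ClFO3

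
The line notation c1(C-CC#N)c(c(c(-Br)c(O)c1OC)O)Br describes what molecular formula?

Heavy atoms from the SMILES: 2 Br, 10 C, 1 N, 3 O.
Implicit hydrogens by atom environment:
  6 × C (aromatic): no H
  2 × Br: no H
  2 × C: 2 H each → 4
  2 × O: 1 H each → 2
  1 × C: 3 H
  1 × C: no H
  1 × N: no H
  1 × O: no H
  Total hydrogens = 9.
Molecular formula: C10H9Br2NO3

C10H9Br2NO3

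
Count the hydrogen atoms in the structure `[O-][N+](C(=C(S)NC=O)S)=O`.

4

Hydrogens are implicit in SMILES; fill each atom to its normal valence:
  2 × C: no H
  2 × O: no H
  2 × S: 1 H each → 2
  1 × C: 1 H
  1 × N: 1 H
  1 × N (charge +1): no H
  1 × O (charge -1): no H
  Total hydrogens = 4.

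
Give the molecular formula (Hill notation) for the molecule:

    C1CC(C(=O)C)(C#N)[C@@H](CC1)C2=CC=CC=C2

C15H17NO

Heavy atoms from the SMILES: 15 C, 1 N, 1 O.
Implicit hydrogens by atom environment:
  5 × C (aromatic): 1 H each → 5
  4 × C: 2 H each → 8
  3 × C: no H
  1 × C: 3 H
  1 × C: 1 H
  1 × C (aromatic): no H
  1 × N: no H
  1 × O: no H
  Total hydrogens = 17.
Molecular formula: C15H17NO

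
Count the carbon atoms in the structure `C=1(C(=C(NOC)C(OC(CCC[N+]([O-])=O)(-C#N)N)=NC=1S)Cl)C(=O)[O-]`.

The symbol for carbon appears 12 times in the SMILES. (Cl is a single chlorine, not C + l.)

12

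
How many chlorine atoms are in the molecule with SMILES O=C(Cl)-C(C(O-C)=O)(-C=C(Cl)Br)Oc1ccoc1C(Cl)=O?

3

The symbol for chlorine appears 3 times in the SMILES.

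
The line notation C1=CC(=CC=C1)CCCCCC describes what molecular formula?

C12H18

Heavy atoms from the SMILES: 12 C.
Implicit hydrogens by atom environment:
  5 × C: 2 H each → 10
  5 × C (aromatic): 1 H each → 5
  1 × C: 3 H
  1 × C (aromatic): no H
  Total hydrogens = 18.
Molecular formula: C12H18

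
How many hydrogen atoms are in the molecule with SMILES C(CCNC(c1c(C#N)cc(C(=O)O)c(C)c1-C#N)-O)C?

Hydrogens are implicit in SMILES; fill each atom to its normal valence:
  5 × C (aromatic): no H
  3 × C: 2 H each → 6
  3 × C: no H
  2 × C: 3 H each → 6
  2 × N: no H
  2 × O: 1 H each → 2
  1 × C (aromatic): 1 H
  1 × C: 1 H
  1 × N: 1 H
  1 × O: no H
  Total hydrogens = 17.

17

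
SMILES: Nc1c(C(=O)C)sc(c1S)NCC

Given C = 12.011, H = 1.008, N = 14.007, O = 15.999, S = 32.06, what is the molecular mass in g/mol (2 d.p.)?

Molecular formula: C8H12N2OS2.
M = 8×12.011 + 12×1.008 + 2×14.007 + 1×15.999 + 2×32.06 = 216.32 g/mol.

216.32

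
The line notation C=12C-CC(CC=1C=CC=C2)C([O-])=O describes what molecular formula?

Heavy atoms from the SMILES: 11 C, 2 O.
Implicit hydrogens by atom environment:
  4 × C (aromatic): 1 H each → 4
  3 × C: 2 H each → 6
  2 × C (aromatic): no H
  1 × C: 1 H
  1 × C: no H
  1 × O: no H
  1 × O (charge -1): no H
  Total hydrogens = 11.
Net charge -1.
Molecular formula: C11H11O2-

C11H11O2-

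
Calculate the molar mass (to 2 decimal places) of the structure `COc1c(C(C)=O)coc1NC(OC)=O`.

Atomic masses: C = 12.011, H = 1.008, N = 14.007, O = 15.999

Molecular formula: C9H11NO5.
M = 9×12.011 + 11×1.008 + 1×14.007 + 5×15.999 = 213.19 g/mol.

213.19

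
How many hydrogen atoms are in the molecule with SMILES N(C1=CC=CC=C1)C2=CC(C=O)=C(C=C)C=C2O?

Hydrogens are implicit in SMILES; fill each atom to its normal valence:
  7 × C (aromatic): 1 H each → 7
  5 × C (aromatic): no H
  2 × C: 1 H each → 2
  1 × C: 2 H
  1 × N: 1 H
  1 × O: 1 H
  1 × O: no H
  Total hydrogens = 13.

13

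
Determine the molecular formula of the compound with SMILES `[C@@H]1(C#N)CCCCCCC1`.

Heavy atoms from the SMILES: 9 C, 1 N.
Implicit hydrogens by atom environment:
  7 × C: 2 H each → 14
  1 × C: 1 H
  1 × C: no H
  1 × N: no H
  Total hydrogens = 15.
Molecular formula: C9H15N

C9H15N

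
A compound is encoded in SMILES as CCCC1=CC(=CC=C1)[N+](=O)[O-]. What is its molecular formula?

C9H11NO2

Heavy atoms from the SMILES: 9 C, 1 N, 2 O.
Implicit hydrogens by atom environment:
  4 × C (aromatic): 1 H each → 4
  2 × C: 2 H each → 4
  2 × C (aromatic): no H
  1 × C: 3 H
  1 × N (charge +1): no H
  1 × O: no H
  1 × O (charge -1): no H
  Total hydrogens = 11.
Molecular formula: C9H11NO2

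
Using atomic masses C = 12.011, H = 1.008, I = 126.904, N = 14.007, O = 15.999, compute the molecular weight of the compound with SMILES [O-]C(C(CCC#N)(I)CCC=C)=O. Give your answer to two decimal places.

Molecular formula: C9H11INO2-.
M = 9×12.011 + 11×1.008 + 1×126.904 + 1×14.007 + 2×15.999 = 292.10 g/mol.

292.10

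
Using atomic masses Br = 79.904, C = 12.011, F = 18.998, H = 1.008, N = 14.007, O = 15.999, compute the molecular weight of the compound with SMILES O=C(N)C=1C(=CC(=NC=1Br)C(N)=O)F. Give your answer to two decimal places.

262.04

Molecular formula: C7H5BrFN3O2.
M = 1×79.904 + 7×12.011 + 1×18.998 + 5×1.008 + 3×14.007 + 2×15.999 = 262.04 g/mol.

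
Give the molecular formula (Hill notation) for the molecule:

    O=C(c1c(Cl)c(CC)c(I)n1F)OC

C8H8ClFINO2

Heavy atoms from the SMILES: 8 C, 1 Cl, 1 F, 1 I, 1 N, 2 O.
Implicit hydrogens by atom environment:
  4 × C (aromatic): no H
  2 × C: 3 H each → 6
  2 × O: no H
  1 × C: 2 H
  1 × C: no H
  1 × Cl: no H
  1 × F: no H
  1 × I: no H
  1 × N (aromatic): no H
  Total hydrogens = 8.
Molecular formula: C8H8ClFINO2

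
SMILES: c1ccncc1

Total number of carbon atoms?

5

The symbol for carbon appears 5 times in the SMILES. Lowercase c denotes aromatic carbon and counts toward C.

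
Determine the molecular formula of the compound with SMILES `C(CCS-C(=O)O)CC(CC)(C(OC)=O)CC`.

Heavy atoms from the SMILES: 12 C, 4 O, 1 S.
Implicit hydrogens by atom environment:
  6 × C: 2 H each → 12
  3 × C: 3 H each → 9
  3 × C: no H
  3 × O: no H
  1 × O: 1 H
  1 × S: no H
  Total hydrogens = 22.
Molecular formula: C12H22O4S

C12H22O4S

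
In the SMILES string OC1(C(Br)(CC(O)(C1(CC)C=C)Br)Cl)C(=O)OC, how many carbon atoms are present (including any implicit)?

The symbol for carbon appears 11 times in the SMILES. (Cl is a single chlorine, not C + l.)

11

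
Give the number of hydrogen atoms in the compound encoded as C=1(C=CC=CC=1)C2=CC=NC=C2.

9

Hydrogens are implicit in SMILES; fill each atom to its normal valence:
  9 × C (aromatic): 1 H each → 9
  2 × C (aromatic): no H
  1 × N (aromatic): no H
  Total hydrogens = 9.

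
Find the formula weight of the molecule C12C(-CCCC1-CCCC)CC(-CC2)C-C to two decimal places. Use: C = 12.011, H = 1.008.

Molecular formula: C16H30.
M = 16×12.011 + 30×1.008 = 222.42 g/mol.

222.42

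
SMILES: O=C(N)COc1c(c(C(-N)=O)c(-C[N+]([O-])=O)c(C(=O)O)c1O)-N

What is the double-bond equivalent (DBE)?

Molecular formula from the SMILES: C11H12N4O8.
DoU = (2C + 2 + N − H − X)/2 = (2·11 + 2 + 4 − 12 − 0)/2 = 16/2 = 8.
(Structurally: 1 ring(s) + 7 π bond(s) = 8.)

8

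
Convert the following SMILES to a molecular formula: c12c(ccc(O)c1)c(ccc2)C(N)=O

Heavy atoms from the SMILES: 11 C, 1 N, 2 O.
Implicit hydrogens by atom environment:
  6 × C (aromatic): 1 H each → 6
  4 × C (aromatic): no H
  1 × C: no H
  1 × N: 2 H
  1 × O: 1 H
  1 × O: no H
  Total hydrogens = 9.
Molecular formula: C11H9NO2

C11H9NO2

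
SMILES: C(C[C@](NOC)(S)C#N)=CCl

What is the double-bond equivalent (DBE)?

3

Molecular formula from the SMILES: C6H9ClN2OS.
DoU = (2C + 2 + N − H − X)/2 = (2·6 + 2 + 2 − 9 − 1)/2 = 6/2 = 3.
(Structurally: 0 ring(s) + 3 π bond(s) = 3.)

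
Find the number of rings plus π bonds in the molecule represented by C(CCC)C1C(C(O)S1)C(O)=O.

Molecular formula from the SMILES: C8H14O3S.
DoU = (2C + 2 + N − H − X)/2 = (2·8 + 2 + 0 − 14 − 0)/2 = 4/2 = 2.
(Structurally: 1 ring(s) + 1 π bond(s) = 2.)

2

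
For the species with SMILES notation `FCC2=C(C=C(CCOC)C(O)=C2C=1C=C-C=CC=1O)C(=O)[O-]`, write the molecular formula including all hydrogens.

C17H16FO5-

Heavy atoms from the SMILES: 17 C, 1 F, 5 O.
Implicit hydrogens by atom environment:
  7 × C (aromatic): no H
  5 × C (aromatic): 1 H each → 5
  3 × C: 2 H each → 6
  2 × O: 1 H each → 2
  2 × O: no H
  1 × C: 3 H
  1 × C: no H
  1 × F: no H
  1 × O (charge -1): no H
  Total hydrogens = 16.
Net charge -1.
Molecular formula: C17H16FO5-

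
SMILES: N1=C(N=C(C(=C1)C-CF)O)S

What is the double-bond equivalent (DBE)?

Molecular formula from the SMILES: C6H7FN2OS.
DoU = (2C + 2 + N − H − X)/2 = (2·6 + 2 + 2 − 7 − 1)/2 = 8/2 = 4.
(Structurally: 1 ring(s) + 3 π bond(s) = 4.)

4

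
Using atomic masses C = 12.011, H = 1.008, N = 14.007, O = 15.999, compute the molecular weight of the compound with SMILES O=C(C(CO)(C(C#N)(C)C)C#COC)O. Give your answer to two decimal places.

211.22

Molecular formula: C10H13NO4.
M = 10×12.011 + 13×1.008 + 1×14.007 + 4×15.999 = 211.22 g/mol.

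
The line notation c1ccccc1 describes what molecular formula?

Heavy atoms from the SMILES: 6 C.
Implicit hydrogens by atom environment:
  6 × C (aromatic): 1 H each → 6
  Total hydrogens = 6.
Molecular formula: C6H6

C6H6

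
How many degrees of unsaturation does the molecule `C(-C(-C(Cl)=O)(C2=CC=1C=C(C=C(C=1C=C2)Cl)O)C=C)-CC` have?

9

Molecular formula from the SMILES: C17H16Cl2O2.
DoU = (2C + 2 + N − H − X)/2 = (2·17 + 2 + 0 − 16 − 2)/2 = 18/2 = 9.
(Structurally: 2 ring(s) + 7 π bond(s) = 9.)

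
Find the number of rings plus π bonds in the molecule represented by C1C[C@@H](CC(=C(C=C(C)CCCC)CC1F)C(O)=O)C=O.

Molecular formula from the SMILES: C17H25FO3.
DoU = (2C + 2 + N − H − X)/2 = (2·17 + 2 + 0 − 25 − 1)/2 = 10/2 = 5.
(Structurally: 1 ring(s) + 4 π bond(s) = 5.)

5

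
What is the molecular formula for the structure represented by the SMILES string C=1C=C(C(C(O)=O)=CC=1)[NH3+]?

C7H8NO2+

Heavy atoms from the SMILES: 7 C, 1 N, 2 O.
Implicit hydrogens by atom environment:
  4 × C (aromatic): 1 H each → 4
  2 × C (aromatic): no H
  1 × C: no H
  1 × N (charge +1): 3 H
  1 × O: 1 H
  1 × O: no H
  Total hydrogens = 8.
Net charge +1.
Molecular formula: C7H8NO2+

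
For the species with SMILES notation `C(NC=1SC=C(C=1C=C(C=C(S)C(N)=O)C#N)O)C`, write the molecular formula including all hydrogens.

C12H13N3O2S2

Heavy atoms from the SMILES: 12 C, 3 N, 2 O, 2 S.
Implicit hydrogens by atom environment:
  4 × C: no H
  3 × C (aromatic): no H
  2 × C: 1 H each → 2
  1 × C: 3 H
  1 × C: 2 H
  1 × C (aromatic): 1 H
  1 × N: 2 H
  1 × N: 1 H
  1 × N: no H
  1 × O: 1 H
  1 × O: no H
  1 × S: 1 H
  1 × S (aromatic): no H
  Total hydrogens = 13.
Molecular formula: C12H13N3O2S2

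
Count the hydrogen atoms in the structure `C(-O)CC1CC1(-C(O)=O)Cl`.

9

Hydrogens are implicit in SMILES; fill each atom to its normal valence:
  3 × C: 2 H each → 6
  2 × C: no H
  2 × O: 1 H each → 2
  1 × C: 1 H
  1 × Cl: no H
  1 × O: no H
  Total hydrogens = 9.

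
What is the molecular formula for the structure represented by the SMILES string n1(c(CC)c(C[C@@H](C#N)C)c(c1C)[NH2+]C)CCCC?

C16H28N3+

Heavy atoms from the SMILES: 16 C, 3 N.
Implicit hydrogens by atom environment:
  5 × C: 3 H each → 15
  5 × C: 2 H each → 10
  4 × C (aromatic): no H
  1 × C: 1 H
  1 × C: no H
  1 × N (charge +1): 2 H
  1 × N (aromatic): no H
  1 × N: no H
  Total hydrogens = 28.
Net charge +1.
Molecular formula: C16H28N3+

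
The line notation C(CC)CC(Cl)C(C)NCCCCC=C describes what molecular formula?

Heavy atoms from the SMILES: 13 C, 1 Cl, 1 N.
Implicit hydrogens by atom environment:
  8 × C: 2 H each → 16
  3 × C: 1 H each → 3
  2 × C: 3 H each → 6
  1 × Cl: no H
  1 × N: 1 H
  Total hydrogens = 26.
Molecular formula: C13H26ClN

C13H26ClN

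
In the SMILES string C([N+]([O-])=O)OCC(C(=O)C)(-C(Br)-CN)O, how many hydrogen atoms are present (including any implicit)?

13

Hydrogens are implicit in SMILES; fill each atom to its normal valence:
  3 × C: 2 H each → 6
  3 × O: no H
  2 × C: no H
  1 × Br: no H
  1 × C: 3 H
  1 × C: 1 H
  1 × N: 2 H
  1 × N (charge +1): no H
  1 × O: 1 H
  1 × O (charge -1): no H
  Total hydrogens = 13.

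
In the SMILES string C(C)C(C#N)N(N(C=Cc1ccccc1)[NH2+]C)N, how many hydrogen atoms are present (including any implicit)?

20

Hydrogens are implicit in SMILES; fill each atom to its normal valence:
  5 × C (aromatic): 1 H each → 5
  3 × C: 1 H each → 3
  3 × N: no H
  2 × C: 3 H each → 6
  1 × C: 2 H
  1 × C (aromatic): no H
  1 × C: no H
  1 × N: 2 H
  1 × N (charge +1): 2 H
  Total hydrogens = 20.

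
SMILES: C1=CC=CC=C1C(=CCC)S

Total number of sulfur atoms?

The symbol for sulfur appears 1 time in the SMILES.

1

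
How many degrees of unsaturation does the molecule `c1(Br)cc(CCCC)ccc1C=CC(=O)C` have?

6

Molecular formula from the SMILES: C14H17BrO.
DoU = (2C + 2 + N − H − X)/2 = (2·14 + 2 + 0 − 17 − 1)/2 = 12/2 = 6.
(Structurally: 1 ring(s) + 5 π bond(s) = 6.)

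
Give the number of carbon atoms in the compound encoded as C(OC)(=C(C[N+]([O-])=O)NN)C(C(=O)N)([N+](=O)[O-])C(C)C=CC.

The symbol for carbon appears 11 times in the SMILES.

11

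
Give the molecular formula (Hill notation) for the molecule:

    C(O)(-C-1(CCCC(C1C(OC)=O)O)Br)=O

Heavy atoms from the SMILES: 1 Br, 9 C, 5 O.
Implicit hydrogens by atom environment:
  3 × C: 2 H each → 6
  3 × C: no H
  3 × O: no H
  2 × C: 1 H each → 2
  2 × O: 1 H each → 2
  1 × Br: no H
  1 × C: 3 H
  Total hydrogens = 13.
Molecular formula: C9H13BrO5

C9H13BrO5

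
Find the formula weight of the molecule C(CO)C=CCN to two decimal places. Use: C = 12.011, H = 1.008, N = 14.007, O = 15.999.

Molecular formula: C5H11NO.
M = 5×12.011 + 11×1.008 + 1×14.007 + 1×15.999 = 101.15 g/mol.

101.15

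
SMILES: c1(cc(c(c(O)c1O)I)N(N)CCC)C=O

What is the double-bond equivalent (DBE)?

5

Molecular formula from the SMILES: C10H13IN2O3.
DoU = (2C + 2 + N − H − X)/2 = (2·10 + 2 + 2 − 13 − 1)/2 = 10/2 = 5.
(Structurally: 1 ring(s) + 4 π bond(s) = 5.)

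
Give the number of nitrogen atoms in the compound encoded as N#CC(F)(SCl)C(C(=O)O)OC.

The symbol for nitrogen appears 1 time in the SMILES.

1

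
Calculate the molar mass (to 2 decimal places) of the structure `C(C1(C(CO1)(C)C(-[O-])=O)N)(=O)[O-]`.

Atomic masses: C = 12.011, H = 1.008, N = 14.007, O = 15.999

Molecular formula: [C6H7NO5]2-.
M = 6×12.011 + 7×1.008 + 1×14.007 + 5×15.999 = 173.12 g/mol.

173.12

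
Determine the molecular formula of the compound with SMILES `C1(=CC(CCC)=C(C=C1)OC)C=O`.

C11H14O2

Heavy atoms from the SMILES: 11 C, 2 O.
Implicit hydrogens by atom environment:
  3 × C (aromatic): 1 H each → 3
  3 × C (aromatic): no H
  2 × C: 3 H each → 6
  2 × C: 2 H each → 4
  2 × O: no H
  1 × C: 1 H
  Total hydrogens = 14.
Molecular formula: C11H14O2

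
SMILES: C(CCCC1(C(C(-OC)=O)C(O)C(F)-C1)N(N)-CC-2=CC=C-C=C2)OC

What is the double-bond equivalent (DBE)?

6

Molecular formula from the SMILES: C19H29FN2O4.
DoU = (2C + 2 + N − H − X)/2 = (2·19 + 2 + 2 − 29 − 1)/2 = 12/2 = 6.
(Structurally: 2 ring(s) + 4 π bond(s) = 6.)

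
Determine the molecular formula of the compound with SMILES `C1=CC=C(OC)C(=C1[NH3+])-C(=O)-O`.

C8H10NO3+

Heavy atoms from the SMILES: 8 C, 1 N, 3 O.
Implicit hydrogens by atom environment:
  3 × C (aromatic): 1 H each → 3
  3 × C (aromatic): no H
  2 × O: no H
  1 × C: 3 H
  1 × C: no H
  1 × N (charge +1): 3 H
  1 × O: 1 H
  Total hydrogens = 10.
Net charge +1.
Molecular formula: C8H10NO3+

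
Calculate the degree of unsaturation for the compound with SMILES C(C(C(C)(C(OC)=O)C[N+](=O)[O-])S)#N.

4

Molecular formula from the SMILES: C7H10N2O4S.
DoU = (2C + 2 + N − H − X)/2 = (2·7 + 2 + 2 − 10 − 0)/2 = 8/2 = 4.
(Structurally: 0 ring(s) + 4 π bond(s) = 4.)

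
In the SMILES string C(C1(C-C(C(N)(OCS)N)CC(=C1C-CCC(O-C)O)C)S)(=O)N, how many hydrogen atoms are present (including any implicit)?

Hydrogens are implicit in SMILES; fill each atom to its normal valence:
  6 × C: 2 H each → 12
  5 × C: no H
  3 × N: 2 H each → 6
  3 × O: no H
  2 × C: 3 H each → 6
  2 × C: 1 H each → 2
  2 × S: 1 H each → 2
  1 × O: 1 H
  Total hydrogens = 29.

29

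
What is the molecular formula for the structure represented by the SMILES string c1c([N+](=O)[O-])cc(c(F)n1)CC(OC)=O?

Heavy atoms from the SMILES: 8 C, 1 F, 2 N, 4 O.
Implicit hydrogens by atom environment:
  3 × C (aromatic): no H
  3 × O: no H
  2 × C (aromatic): 1 H each → 2
  1 × C: 3 H
  1 × C: 2 H
  1 × C: no H
  1 × F: no H
  1 × N (aromatic): no H
  1 × N (charge +1): no H
  1 × O (charge -1): no H
  Total hydrogens = 7.
Molecular formula: C8H7FN2O4

C8H7FN2O4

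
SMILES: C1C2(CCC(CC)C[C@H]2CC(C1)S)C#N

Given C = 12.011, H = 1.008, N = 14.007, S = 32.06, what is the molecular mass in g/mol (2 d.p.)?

223.38

Molecular formula: C13H21NS.
M = 13×12.011 + 21×1.008 + 1×14.007 + 1×32.06 = 223.38 g/mol.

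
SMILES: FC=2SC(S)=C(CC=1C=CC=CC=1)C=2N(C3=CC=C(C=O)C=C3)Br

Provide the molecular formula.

C18H13BrFNOS2

Heavy atoms from the SMILES: 1 Br, 18 C, 1 F, 1 N, 1 O, 2 S.
Implicit hydrogens by atom environment:
  9 × C (aromatic): 1 H each → 9
  7 × C (aromatic): no H
  1 × Br: no H
  1 × C: 2 H
  1 × C: 1 H
  1 × F: no H
  1 × N: no H
  1 × O: no H
  1 × S: 1 H
  1 × S (aromatic): no H
  Total hydrogens = 13.
Molecular formula: C18H13BrFNOS2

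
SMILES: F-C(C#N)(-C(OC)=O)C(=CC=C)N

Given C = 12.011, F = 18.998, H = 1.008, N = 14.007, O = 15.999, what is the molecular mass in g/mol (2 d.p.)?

184.17

Molecular formula: C8H9FN2O2.
M = 8×12.011 + 1×18.998 + 9×1.008 + 2×14.007 + 2×15.999 = 184.17 g/mol.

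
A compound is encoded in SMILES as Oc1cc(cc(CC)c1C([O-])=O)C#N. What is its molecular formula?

Heavy atoms from the SMILES: 10 C, 1 N, 3 O.
Implicit hydrogens by atom environment:
  4 × C (aromatic): no H
  2 × C (aromatic): 1 H each → 2
  2 × C: no H
  1 × C: 3 H
  1 × C: 2 H
  1 × N: no H
  1 × O: 1 H
  1 × O: no H
  1 × O (charge -1): no H
  Total hydrogens = 8.
Net charge -1.
Molecular formula: C10H8NO3-

C10H8NO3-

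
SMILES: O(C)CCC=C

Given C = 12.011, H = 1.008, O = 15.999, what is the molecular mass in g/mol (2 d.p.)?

Molecular formula: C5H10O.
M = 5×12.011 + 10×1.008 + 1×15.999 = 86.13 g/mol.

86.13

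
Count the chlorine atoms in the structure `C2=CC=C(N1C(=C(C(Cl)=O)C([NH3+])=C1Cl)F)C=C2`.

The symbol for chlorine appears 2 times in the SMILES.

2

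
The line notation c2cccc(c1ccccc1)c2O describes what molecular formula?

Heavy atoms from the SMILES: 12 C, 1 O.
Implicit hydrogens by atom environment:
  9 × C (aromatic): 1 H each → 9
  3 × C (aromatic): no H
  1 × O: 1 H
  Total hydrogens = 10.
Molecular formula: C12H10O

C12H10O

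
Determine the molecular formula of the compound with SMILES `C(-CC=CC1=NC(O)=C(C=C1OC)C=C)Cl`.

Heavy atoms from the SMILES: 12 C, 1 Cl, 1 N, 2 O.
Implicit hydrogens by atom environment:
  4 × C (aromatic): no H
  3 × C: 2 H each → 6
  3 × C: 1 H each → 3
  1 × C: 3 H
  1 × C (aromatic): 1 H
  1 × Cl: no H
  1 × N (aromatic): no H
  1 × O: 1 H
  1 × O: no H
  Total hydrogens = 14.
Molecular formula: C12H14ClNO2

C12H14ClNO2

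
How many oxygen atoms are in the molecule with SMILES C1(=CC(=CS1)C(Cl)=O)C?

1

The symbol for oxygen appears 1 time in the SMILES.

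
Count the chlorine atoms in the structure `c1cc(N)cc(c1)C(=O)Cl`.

1

The symbol for chlorine appears 1 time in the SMILES.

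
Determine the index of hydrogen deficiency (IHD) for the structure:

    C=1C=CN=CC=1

4

Molecular formula from the SMILES: C5H5N.
DoU = (2C + 2 + N − H − X)/2 = (2·5 + 2 + 1 − 5 − 0)/2 = 8/2 = 4.
(Structurally: 1 ring(s) + 3 π bond(s) = 4.)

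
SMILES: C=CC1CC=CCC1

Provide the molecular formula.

C8H12

Heavy atoms from the SMILES: 8 C.
Implicit hydrogens by atom environment:
  4 × C: 2 H each → 8
  4 × C: 1 H each → 4
  Total hydrogens = 12.
Molecular formula: C8H12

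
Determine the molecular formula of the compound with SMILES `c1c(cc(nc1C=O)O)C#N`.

Heavy atoms from the SMILES: 7 C, 2 N, 2 O.
Implicit hydrogens by atom environment:
  3 × C (aromatic): no H
  2 × C (aromatic): 1 H each → 2
  1 × C: 1 H
  1 × C: no H
  1 × N (aromatic): no H
  1 × N: no H
  1 × O: 1 H
  1 × O: no H
  Total hydrogens = 4.
Molecular formula: C7H4N2O2

C7H4N2O2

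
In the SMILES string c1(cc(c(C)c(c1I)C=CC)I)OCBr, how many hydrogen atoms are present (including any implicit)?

11

Hydrogens are implicit in SMILES; fill each atom to its normal valence:
  5 × C (aromatic): no H
  2 × C: 3 H each → 6
  2 × C: 1 H each → 2
  2 × I: no H
  1 × Br: no H
  1 × C: 2 H
  1 × C (aromatic): 1 H
  1 × O: no H
  Total hydrogens = 11.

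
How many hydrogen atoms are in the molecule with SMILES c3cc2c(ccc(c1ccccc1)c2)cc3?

12

Hydrogens are implicit in SMILES; fill each atom to its normal valence:
  12 × C (aromatic): 1 H each → 12
  4 × C (aromatic): no H
  Total hydrogens = 12.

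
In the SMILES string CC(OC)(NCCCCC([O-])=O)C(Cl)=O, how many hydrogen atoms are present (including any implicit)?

15

Hydrogens are implicit in SMILES; fill each atom to its normal valence:
  4 × C: 2 H each → 8
  3 × C: no H
  3 × O: no H
  2 × C: 3 H each → 6
  1 × Cl: no H
  1 × N: 1 H
  1 × O (charge -1): no H
  Total hydrogens = 15.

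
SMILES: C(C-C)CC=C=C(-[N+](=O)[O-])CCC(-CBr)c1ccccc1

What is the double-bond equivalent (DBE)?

Molecular formula from the SMILES: C17H22BrNO2.
DoU = (2C + 2 + N − H − X)/2 = (2·17 + 2 + 1 − 22 − 1)/2 = 14/2 = 7.
(Structurally: 1 ring(s) + 6 π bond(s) = 7.)

7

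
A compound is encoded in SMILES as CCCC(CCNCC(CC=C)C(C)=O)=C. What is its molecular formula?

C14H25NO

Heavy atoms from the SMILES: 14 C, 1 N, 1 O.
Implicit hydrogens by atom environment:
  8 × C: 2 H each → 16
  2 × C: 3 H each → 6
  2 × C: 1 H each → 2
  2 × C: no H
  1 × N: 1 H
  1 × O: no H
  Total hydrogens = 25.
Molecular formula: C14H25NO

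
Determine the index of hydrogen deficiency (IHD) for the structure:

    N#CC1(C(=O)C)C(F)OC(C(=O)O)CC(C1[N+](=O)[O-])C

Molecular formula from the SMILES: C11H13FN2O6.
DoU = (2C + 2 + N − H − X)/2 = (2·11 + 2 + 2 − 13 − 1)/2 = 12/2 = 6.
(Structurally: 1 ring(s) + 5 π bond(s) = 6.)

6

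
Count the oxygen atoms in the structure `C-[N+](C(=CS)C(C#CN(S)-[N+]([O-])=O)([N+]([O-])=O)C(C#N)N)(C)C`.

The symbol for oxygen appears 4 times in the SMILES.

4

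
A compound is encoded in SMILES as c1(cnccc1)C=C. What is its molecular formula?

Heavy atoms from the SMILES: 7 C, 1 N.
Implicit hydrogens by atom environment:
  4 × C (aromatic): 1 H each → 4
  1 × C: 2 H
  1 × C: 1 H
  1 × C (aromatic): no H
  1 × N (aromatic): no H
  Total hydrogens = 7.
Molecular formula: C7H7N

C7H7N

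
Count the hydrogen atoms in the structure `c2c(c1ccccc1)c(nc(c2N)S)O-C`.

Hydrogens are implicit in SMILES; fill each atom to its normal valence:
  6 × C (aromatic): 1 H each → 6
  5 × C (aromatic): no H
  1 × C: 3 H
  1 × N: 2 H
  1 × N (aromatic): no H
  1 × O: no H
  1 × S: 1 H
  Total hydrogens = 12.

12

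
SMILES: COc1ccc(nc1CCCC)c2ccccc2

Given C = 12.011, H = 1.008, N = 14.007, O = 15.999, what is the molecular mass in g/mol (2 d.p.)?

241.33

Molecular formula: C16H19NO.
M = 16×12.011 + 19×1.008 + 1×14.007 + 1×15.999 = 241.33 g/mol.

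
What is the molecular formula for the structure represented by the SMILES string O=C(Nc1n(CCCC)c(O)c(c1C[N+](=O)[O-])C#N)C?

C12H16N4O4

Heavy atoms from the SMILES: 12 C, 4 N, 4 O.
Implicit hydrogens by atom environment:
  4 × C: 2 H each → 8
  4 × C (aromatic): no H
  2 × C: 3 H each → 6
  2 × C: no H
  2 × O: no H
  1 × N: 1 H
  1 × N (aromatic): no H
  1 × N (charge +1): no H
  1 × N: no H
  1 × O: 1 H
  1 × O (charge -1): no H
  Total hydrogens = 16.
Molecular formula: C12H16N4O4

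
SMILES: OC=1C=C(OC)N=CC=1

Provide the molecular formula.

C6H7NO2

Heavy atoms from the SMILES: 6 C, 1 N, 2 O.
Implicit hydrogens by atom environment:
  3 × C (aromatic): 1 H each → 3
  2 × C (aromatic): no H
  1 × C: 3 H
  1 × N (aromatic): no H
  1 × O: 1 H
  1 × O: no H
  Total hydrogens = 7.
Molecular formula: C6H7NO2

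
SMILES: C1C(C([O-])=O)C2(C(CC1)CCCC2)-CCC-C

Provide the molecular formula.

Heavy atoms from the SMILES: 15 C, 2 O.
Implicit hydrogens by atom environment:
  10 × C: 2 H each → 20
  2 × C: 1 H each → 2
  2 × C: no H
  1 × C: 3 H
  1 × O: no H
  1 × O (charge -1): no H
  Total hydrogens = 25.
Net charge -1.
Molecular formula: C15H25O2-

C15H25O2-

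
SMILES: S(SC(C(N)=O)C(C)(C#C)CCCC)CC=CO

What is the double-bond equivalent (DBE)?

Molecular formula from the SMILES: C13H21NO2S2.
DoU = (2C + 2 + N − H − X)/2 = (2·13 + 2 + 1 − 21 − 0)/2 = 8/2 = 4.
(Structurally: 0 ring(s) + 4 π bond(s) = 4.)

4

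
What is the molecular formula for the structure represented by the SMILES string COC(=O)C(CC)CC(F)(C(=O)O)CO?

Heavy atoms from the SMILES: 9 C, 1 F, 5 O.
Implicit hydrogens by atom environment:
  3 × C: 2 H each → 6
  3 × C: no H
  3 × O: no H
  2 × C: 3 H each → 6
  2 × O: 1 H each → 2
  1 × C: 1 H
  1 × F: no H
  Total hydrogens = 15.
Molecular formula: C9H15FO5

C9H15FO5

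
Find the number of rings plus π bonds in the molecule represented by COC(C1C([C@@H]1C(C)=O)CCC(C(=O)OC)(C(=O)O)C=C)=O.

6

Molecular formula from the SMILES: C15H20O7.
DoU = (2C + 2 + N − H − X)/2 = (2·15 + 2 + 0 − 20 − 0)/2 = 12/2 = 6.
(Structurally: 1 ring(s) + 5 π bond(s) = 6.)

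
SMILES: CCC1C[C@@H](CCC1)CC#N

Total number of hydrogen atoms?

17

Hydrogens are implicit in SMILES; fill each atom to its normal valence:
  6 × C: 2 H each → 12
  2 × C: 1 H each → 2
  1 × C: 3 H
  1 × C: no H
  1 × N: no H
  Total hydrogens = 17.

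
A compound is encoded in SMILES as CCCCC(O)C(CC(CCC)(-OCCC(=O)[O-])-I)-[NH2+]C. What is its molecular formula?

Heavy atoms from the SMILES: 15 C, 1 I, 1 N, 4 O.
Implicit hydrogens by atom environment:
  8 × C: 2 H each → 16
  3 × C: 3 H each → 9
  2 × C: 1 H each → 2
  2 × C: no H
  2 × O: no H
  1 × I: no H
  1 × N (charge +1): 2 H
  1 × O: 1 H
  1 × O (charge -1): no H
  Total hydrogens = 30.
Molecular formula: C15H30INO4

C15H30INO4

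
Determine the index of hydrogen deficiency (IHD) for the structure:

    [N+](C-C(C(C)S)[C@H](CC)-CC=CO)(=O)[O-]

2

Molecular formula from the SMILES: C10H19NO3S.
DoU = (2C + 2 + N − H − X)/2 = (2·10 + 2 + 1 − 19 − 0)/2 = 4/2 = 2.
(Structurally: 0 ring(s) + 2 π bond(s) = 2.)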